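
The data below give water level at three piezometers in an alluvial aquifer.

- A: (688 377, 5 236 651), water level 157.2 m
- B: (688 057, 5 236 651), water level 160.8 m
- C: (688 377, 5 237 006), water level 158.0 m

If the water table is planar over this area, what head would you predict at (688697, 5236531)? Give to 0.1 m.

153.3 m

∂h/∂x = (160.8 − 157.2) / (688057 − 688377) = -0.01125
∂h/∂y = (158.0 − 157.2) / (5237006 − 5236651) = +0.002254
h(688697, 5236531) = 157.2 + (-0.01125)·(320) + (+0.002254)·(-120) = 157.2 -3.600 -0.270 = 153.330 m.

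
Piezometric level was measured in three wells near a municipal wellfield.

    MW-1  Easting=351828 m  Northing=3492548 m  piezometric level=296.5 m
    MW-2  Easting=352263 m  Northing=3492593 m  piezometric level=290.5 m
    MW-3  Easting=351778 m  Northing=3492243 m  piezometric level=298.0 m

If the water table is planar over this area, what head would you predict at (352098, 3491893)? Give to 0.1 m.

Taking MW-1 as reference: MW-2−MW-1 = (435, 45, -6.0); MW-3−MW-1 = (-50, -305, +1.5).
Determinant of the coordinate differences = 435·(-305) − (-50)·45 = -130425.
∂h/∂x = [(-6.0)·(-305) − (+1.5)·45] / -130425 = -0.01351
∂h/∂y = [435·(+1.5) − (-50)·(-6.0)] / -130425 = -0.002703
h(352098, 3491893) = 296.5 + (-0.01351)·(270) + (-0.002703)·(-655) = 296.5 -3.649 +1.770 = 294.622 m.

294.6 m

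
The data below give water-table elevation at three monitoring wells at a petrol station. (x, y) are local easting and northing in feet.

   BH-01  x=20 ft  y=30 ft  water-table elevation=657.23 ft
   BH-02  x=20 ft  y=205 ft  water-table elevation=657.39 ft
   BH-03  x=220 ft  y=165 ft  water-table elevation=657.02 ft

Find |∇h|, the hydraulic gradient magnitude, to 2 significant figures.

0.0019

Differences from BH-01: to BH-02 (Δx, Δy, Δh) = (0, 175, +0.16); to BH-03 = (200, 135, -0.21).
Determinant of the coordinate differences = 0·135 − 200·175 = -35000.
∂h/∂x = [(+0.16)·135 − (-0.21)·175] / -35000 = -0.001667
∂h/∂y = [0·(-0.21) − 200·(+0.16)] / -35000 = +0.0009143
|∇h| = √(-0.001667² + 0.0009143²) = 0.001901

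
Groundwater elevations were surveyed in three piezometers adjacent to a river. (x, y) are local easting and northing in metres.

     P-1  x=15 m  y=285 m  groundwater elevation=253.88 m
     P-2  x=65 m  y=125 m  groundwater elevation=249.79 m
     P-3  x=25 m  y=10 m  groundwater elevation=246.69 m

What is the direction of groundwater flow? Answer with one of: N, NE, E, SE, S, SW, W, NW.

Differences from P-1: to P-2 (Δx, Δy, Δh) = (50, -160, -4.09); to P-3 = (10, -275, -7.19).
Determinant of the coordinate differences = 50·(-275) − 10·(-160) = -12150.
∂h/∂x = [(-4.09)·(-275) − (-7.19)·(-160)] / -12150 = +0.002111
∂h/∂y = [50·(-7.19) − 10·(-4.09)] / -12150 = +0.02622
Flow = −∇h = (-0.002111 east, -0.02622 north), which points south.

S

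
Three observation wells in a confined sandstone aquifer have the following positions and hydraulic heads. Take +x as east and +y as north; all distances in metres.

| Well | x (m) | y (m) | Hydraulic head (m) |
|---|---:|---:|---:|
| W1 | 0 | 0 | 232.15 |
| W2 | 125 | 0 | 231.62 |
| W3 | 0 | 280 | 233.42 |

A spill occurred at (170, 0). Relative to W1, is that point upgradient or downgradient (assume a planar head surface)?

downgradient

∂h/∂x = (231.62 − 232.15) / (125 − 0) = -0.004240
∂h/∂y = (233.42 − 232.15) / (280 − 0) = +0.004536
Head at (170, 0) = 232.15 + (-0.004240)·(170) + (+0.004536)·(0) = 231.43 m.
That is lower than the 232.15 m at W1, so the point is downgradient.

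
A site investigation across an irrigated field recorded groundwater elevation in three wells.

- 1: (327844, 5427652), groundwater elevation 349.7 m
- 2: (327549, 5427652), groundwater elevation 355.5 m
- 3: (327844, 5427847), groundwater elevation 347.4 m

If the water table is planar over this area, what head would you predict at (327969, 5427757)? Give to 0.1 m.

∂h/∂x = (355.5 − 349.7) / (327549 − 327844) = -0.01966
∂h/∂y = (347.4 − 349.7) / (5427847 − 5427652) = -0.01179
h(327969, 5427757) = 349.7 + (-0.01966)·(125) + (-0.01179)·(105) = 349.7 -2.458 -1.238 = 346.004 m.

346.0 m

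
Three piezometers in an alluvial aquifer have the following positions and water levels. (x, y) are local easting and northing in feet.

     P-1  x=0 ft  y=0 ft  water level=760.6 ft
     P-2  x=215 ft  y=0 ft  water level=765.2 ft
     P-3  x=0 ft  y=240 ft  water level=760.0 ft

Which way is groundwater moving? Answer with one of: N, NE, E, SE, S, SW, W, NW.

∂h/∂x = (765.2 − 760.6) / (215 − 0) = +0.02140
∂h/∂y = (760.0 − 760.6) / (240 − 0) = -0.002500
Flow = −∇h = (-0.02140 east, +0.002500 north), which points west.

W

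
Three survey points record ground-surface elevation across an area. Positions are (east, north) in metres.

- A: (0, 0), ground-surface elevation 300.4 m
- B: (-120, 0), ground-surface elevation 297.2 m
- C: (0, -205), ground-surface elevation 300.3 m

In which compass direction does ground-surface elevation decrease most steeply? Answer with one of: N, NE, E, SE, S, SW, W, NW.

W

∂z/∂x = (297.2 − 300.4) / (-120 − 0) = +0.02667
∂z/∂y = (300.3 − 300.4) / (-205 − 0) = +0.0004878
Steepest decrease is along −∇f = (-0.02667 E, -0.0004878 N) → west.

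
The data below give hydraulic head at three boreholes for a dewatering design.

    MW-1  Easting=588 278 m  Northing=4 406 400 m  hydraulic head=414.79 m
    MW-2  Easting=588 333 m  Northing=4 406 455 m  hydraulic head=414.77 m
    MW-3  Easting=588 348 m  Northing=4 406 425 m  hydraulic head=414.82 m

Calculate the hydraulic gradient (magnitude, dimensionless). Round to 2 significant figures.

Taking MW-1 as reference: MW-2−MW-1 = (55, 55, -0.02); MW-3−MW-1 = (70, 25, +0.03).
Determinant of the coordinate differences = 55·25 − 70·55 = -2475.
∂h/∂x = [(-0.02)·25 − (+0.03)·55] / -2475 = +0.0008687
∂h/∂y = [55·(+0.03) − 70·(-0.02)] / -2475 = -0.001232
|∇h| = √(0.0008687² + -0.001232²) = 0.001507

0.0015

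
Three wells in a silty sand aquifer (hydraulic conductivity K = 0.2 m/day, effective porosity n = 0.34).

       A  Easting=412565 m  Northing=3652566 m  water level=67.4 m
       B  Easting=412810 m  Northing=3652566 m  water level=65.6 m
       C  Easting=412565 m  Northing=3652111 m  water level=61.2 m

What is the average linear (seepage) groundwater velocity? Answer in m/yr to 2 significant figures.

∂h/∂x = (65.6 − 67.4) / (412810 − 412565) = -0.007347
∂h/∂y = (61.2 − 67.4) / (3652111 − 3652566) = +0.01363
|∇h| = √(-0.007347² + 0.01363²) = 0.01548
Seepage velocity v = K·i/n = 0.2 × 0.01548 / 0.34 = 0.009106 m/day = 3.326 m/yr.

3.3 m/yr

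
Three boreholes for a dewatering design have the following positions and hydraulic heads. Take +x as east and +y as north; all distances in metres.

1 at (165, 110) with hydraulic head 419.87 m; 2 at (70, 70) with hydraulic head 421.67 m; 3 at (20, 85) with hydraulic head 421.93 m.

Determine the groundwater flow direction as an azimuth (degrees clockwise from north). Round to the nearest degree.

With h = a·x + b·y + c and 1 as origin, the differences give:
  (-95)·a + (-40)·b = +1.80
  (-145)·a + (-25)·b = +2.06
Eliminate b (×(-25) and ×(-40), subtract): -3425·a = 37.400 → a = ∂h/∂x = -0.01092
Back-substitute: b = ∂h/∂y = -0.01907.
Flow direction (−∇h) has components (+0.01092 E, +0.01907 N).
Azimuth = atan2(E, N) = atan2(+0.01092, +0.01907) = 29.8° ≈ 030°.

030°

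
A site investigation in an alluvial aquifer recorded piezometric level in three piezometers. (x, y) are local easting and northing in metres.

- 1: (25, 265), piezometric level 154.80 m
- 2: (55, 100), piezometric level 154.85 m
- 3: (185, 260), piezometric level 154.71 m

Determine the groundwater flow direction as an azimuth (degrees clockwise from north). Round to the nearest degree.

055°

Taking 1 as reference: 2−1 = (30, -165, +0.05); 3−1 = (160, -5, -0.09).
Determinant of the coordinate differences = 30·(-5) − 160·(-165) = 26250.
∂h/∂x = [(+0.05)·(-5) − (-0.09)·(-165)] / 26250 = -0.0005752
∂h/∂y = [30·(-0.09) − 160·(+0.05)] / 26250 = -0.0004076
Flow direction (−∇h) has components (+0.0005752 E, +0.0004076 N).
Azimuth = atan2(E, N) = atan2(+0.0005752, +0.0004076) = 54.7° ≈ 055°.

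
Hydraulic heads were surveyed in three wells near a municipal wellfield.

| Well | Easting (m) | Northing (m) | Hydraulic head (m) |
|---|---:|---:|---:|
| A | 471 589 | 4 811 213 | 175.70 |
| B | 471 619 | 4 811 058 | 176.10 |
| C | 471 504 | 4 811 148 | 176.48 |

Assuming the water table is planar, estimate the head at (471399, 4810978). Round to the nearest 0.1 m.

Taking A as reference: B−A = (30, -155, +0.40); C−A = (-85, -65, +0.78).
Solve a·Δx + b·Δy = Δh: det = 30·(-65) − (-85)·(-155) = -15125.
∂h/∂x = [(+0.40)·(-65) − (+0.78)·(-155)] / -15125 = -0.006274
∂h/∂y = [30·(+0.78) − (-85)·(+0.40)] / -15125 = -0.003795
h(471399, 4810978) = 175.70 + (-0.006274)·(-190) + (-0.003795)·(-235) = 175.70 +1.192 +0.892 = 177.784 m.

177.8 m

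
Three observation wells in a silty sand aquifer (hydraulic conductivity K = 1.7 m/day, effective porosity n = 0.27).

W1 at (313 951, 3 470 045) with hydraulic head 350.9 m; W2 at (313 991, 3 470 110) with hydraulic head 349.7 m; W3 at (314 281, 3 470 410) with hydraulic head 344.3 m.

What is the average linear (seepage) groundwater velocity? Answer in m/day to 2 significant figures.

0.12 m/day

Differences from W1: to W2 (Δx, Δy, Δh) = (40, 65, -1.2); to W3 = (330, 365, -6.6).
Solve a·Δx + b·Δy = Δh: det = 40·365 − 330·65 = -6850.
∂h/∂x = [(-1.2)·365 − (-6.6)·65] / -6850 = +0.001314
∂h/∂y = [40·(-6.6) − 330·(-1.2)] / -6850 = -0.01927
|∇h| = √(0.001314² + -0.01927²) = 0.01931
Seepage velocity v = K·i/n = 1.7 × 0.01931 / 0.27 = 0.1216 m/day.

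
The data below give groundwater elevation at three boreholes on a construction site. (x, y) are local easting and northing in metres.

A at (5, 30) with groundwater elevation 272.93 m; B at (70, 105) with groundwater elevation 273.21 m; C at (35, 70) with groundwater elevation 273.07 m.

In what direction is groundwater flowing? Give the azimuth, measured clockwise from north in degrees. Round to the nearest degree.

With h = a·x + b·y + c and A as origin, the differences give:
  65·a + 75·b = +0.28
  30·a + 40·b = +0.14
Eliminate b (×40 and ×75, subtract): 350·a = 0.700 → a = ∂h/∂x = +0.002000
Back-substitute: b = ∂h/∂y = +0.002000.
Flow direction (−∇h) has components (-0.002000 E, -0.002000 N).
Azimuth = atan2(E, N) = atan2(-0.002000, -0.002000) = 225.0° ≈ 225°.

225°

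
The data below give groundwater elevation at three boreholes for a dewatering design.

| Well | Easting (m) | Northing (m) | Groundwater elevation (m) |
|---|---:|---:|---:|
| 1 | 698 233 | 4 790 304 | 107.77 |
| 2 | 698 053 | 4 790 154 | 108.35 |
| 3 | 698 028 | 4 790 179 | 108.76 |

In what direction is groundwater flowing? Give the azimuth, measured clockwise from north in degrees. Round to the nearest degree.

Taking 1 as reference: 2−1 = (-180, -150, +0.58); 3−1 = (-205, -125, +0.99).
Determinant of the coordinate differences = (-180)·(-125) − (-205)·(-150) = -8250.
∂h/∂x = [(+0.58)·(-125) − (+0.99)·(-150)] / -8250 = -0.009212
∂h/∂y = [(-180)·(+0.99) − (-205)·(+0.58)] / -8250 = +0.007188
Flow direction (−∇h) has components (+0.009212 E, -0.007188 N).
Azimuth = atan2(E, N) = atan2(+0.009212, -0.007188) = 128.0° ≈ 128°.

128°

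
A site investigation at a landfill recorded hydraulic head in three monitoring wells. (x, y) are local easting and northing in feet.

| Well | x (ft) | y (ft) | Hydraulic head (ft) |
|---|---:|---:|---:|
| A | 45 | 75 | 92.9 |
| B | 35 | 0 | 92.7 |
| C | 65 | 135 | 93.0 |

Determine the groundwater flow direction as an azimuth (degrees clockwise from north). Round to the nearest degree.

Taking A as reference: B−A = (-10, -75, -0.2); C−A = (20, 60, +0.1).
Determinant of the coordinate differences = (-10)·60 − 20·(-75) = 900.
∂h/∂x = [(-0.2)·60 − (+0.1)·(-75)] / 900 = -0.005000
∂h/∂y = [(-10)·(+0.1) − 20·(-0.2)] / 900 = +0.003333
Flow direction (−∇h) has components (+0.005000 E, -0.003333 N).
Azimuth = atan2(E, N) = atan2(+0.005000, -0.003333) = 123.7° ≈ 124°.

124°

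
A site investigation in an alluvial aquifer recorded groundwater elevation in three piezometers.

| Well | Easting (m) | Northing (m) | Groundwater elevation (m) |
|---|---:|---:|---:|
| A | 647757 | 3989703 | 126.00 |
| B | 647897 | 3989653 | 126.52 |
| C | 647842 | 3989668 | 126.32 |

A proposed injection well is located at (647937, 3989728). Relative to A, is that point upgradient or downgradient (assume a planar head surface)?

With h = a·x + b·y + c and A as origin, the differences give:
  140·a + (-50)·b = +0.52
  85·a + (-35)·b = +0.32
Eliminate b (×(-35) and ×(-50), subtract): -650·a = -2.200 → a = ∂h/∂x = +0.003385
Back-substitute: b = ∂h/∂y = -0.0009231.
Head at (647937, 3989728) = 126.00 + (+0.003385)·(180) + (-0.0009231)·(25) = 126.59 m.
That is higher than the 126.00 m at A, so the point is upgradient.

upgradient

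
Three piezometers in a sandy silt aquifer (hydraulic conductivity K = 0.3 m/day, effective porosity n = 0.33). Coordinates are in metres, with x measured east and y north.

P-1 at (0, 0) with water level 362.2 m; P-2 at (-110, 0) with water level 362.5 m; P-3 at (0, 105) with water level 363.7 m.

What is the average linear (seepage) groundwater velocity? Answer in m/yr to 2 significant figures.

4.8 m/yr

∂h/∂x = (362.5 − 362.2) / (-110 − 0) = -0.002727
∂h/∂y = (363.7 − 362.2) / (105 − 0) = +0.01429
|∇h| = √(-0.002727² + 0.01429²) = 0.01455
Seepage velocity v = K·i/n = 0.3 × 0.01455 / 0.33 = 0.01323 m/day = 4.832 m/yr.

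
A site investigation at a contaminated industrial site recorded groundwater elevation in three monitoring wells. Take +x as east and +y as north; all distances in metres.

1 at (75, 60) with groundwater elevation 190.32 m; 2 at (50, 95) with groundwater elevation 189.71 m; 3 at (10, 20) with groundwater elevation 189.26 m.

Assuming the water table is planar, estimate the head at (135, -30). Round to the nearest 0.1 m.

Three-point gradient (reference 1): Δ to 2 = (-25, 35, -0.61), Δ to 3 = (-65, -40, -1.06).
∂h/∂x = +0.01878, ∂h/∂y = -0.004015 (det = 3275).
h(135, -30) = 190.32 + (+0.01878)·(60) + (-0.004015)·(-90) = 190.32 +1.127 +0.361 = 191.808 m.

191.8 m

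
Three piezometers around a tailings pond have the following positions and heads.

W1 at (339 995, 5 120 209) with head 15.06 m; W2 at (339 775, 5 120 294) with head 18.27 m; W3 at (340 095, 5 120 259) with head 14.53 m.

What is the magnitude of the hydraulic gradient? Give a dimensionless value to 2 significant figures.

0.015

With h = a·x + b·y + c and W1 as origin, the differences give:
  (-220)·a + 85·b = +3.21
  100·a + 50·b = -0.53
Eliminate b (×50 and ×85, subtract): -19500·a = 205.550 → a = ∂h/∂x = -0.01054
Back-substitute: b = ∂h/∂y = +0.01048.
|∇h| = √(-0.01054² + 0.01048²) = 0.01486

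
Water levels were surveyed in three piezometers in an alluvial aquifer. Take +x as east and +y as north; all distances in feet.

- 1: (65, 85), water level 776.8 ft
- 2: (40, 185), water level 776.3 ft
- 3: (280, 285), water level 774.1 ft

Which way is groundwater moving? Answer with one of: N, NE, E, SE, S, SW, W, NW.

NE

Three-point gradient (reference 1): Δ to 2 = (-25, 100, -0.5), Δ to 3 = (215, 200, -2.7).
∂h/∂x = -0.006415, ∂h/∂y = -0.006604 (det = -26500).
Flow = −∇h = (+0.006415 east, +0.006604 north), which points northeast.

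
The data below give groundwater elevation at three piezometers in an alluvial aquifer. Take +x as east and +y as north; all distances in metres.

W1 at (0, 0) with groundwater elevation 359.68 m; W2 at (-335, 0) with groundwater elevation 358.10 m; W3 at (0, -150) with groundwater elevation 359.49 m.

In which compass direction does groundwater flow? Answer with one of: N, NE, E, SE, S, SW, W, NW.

∂h/∂x = (358.10 − 359.68) / (-335 − 0) = +0.004716
∂h/∂y = (359.49 − 359.68) / (-150 − 0) = +0.001267
Flow = −∇h = (-0.004716 east, -0.001267 north), which points west.

W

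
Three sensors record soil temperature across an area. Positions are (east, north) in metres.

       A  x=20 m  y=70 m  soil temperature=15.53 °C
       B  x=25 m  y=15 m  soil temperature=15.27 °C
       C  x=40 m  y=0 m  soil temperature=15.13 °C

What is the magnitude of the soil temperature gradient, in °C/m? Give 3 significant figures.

Three-point gradient (reference A): Δ to B = (5, -55, -0.26), Δ to C = (20, -70, -0.40).
∂T/∂x = -0.005067, ∂T/∂y = +0.004267 (det = 750).
|∇f| = √(-0.005067² + 0.004267²) = 0.006624 °C/m

0.00662 °C/m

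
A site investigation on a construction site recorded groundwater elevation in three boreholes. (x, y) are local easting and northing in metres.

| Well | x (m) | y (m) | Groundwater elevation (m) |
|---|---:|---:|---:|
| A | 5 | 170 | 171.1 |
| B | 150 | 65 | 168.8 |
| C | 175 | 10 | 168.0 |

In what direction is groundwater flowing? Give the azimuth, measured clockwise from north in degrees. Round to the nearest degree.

With h = a·x + b·y + c and A as origin, the differences give:
  145·a + (-105)·b = -2.3
  170·a + (-160)·b = -3.1
Eliminate b (×(-160) and ×(-105), subtract): -5350·a = 42.50 → a = ∂h/∂x = -0.007944
Back-substitute: b = ∂h/∂y = +0.01093.
Flow direction (−∇h) has components (+0.007944 E, -0.01093 N).
Azimuth = atan2(E, N) = atan2(+0.007944, -0.01093) = 144.0° ≈ 144°.

144°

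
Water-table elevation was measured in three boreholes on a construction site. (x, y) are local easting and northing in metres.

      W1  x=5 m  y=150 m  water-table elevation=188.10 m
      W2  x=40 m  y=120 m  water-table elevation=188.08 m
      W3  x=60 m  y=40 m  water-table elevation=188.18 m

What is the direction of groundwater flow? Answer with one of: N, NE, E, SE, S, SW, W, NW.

Differences from W1: to W2 (Δx, Δy, Δh) = (35, -30, -0.02); to W3 = (55, -110, +0.08).
Solve a·Δx + b·Δy = Δh: det = 35·(-110) − 55·(-30) = -2200.
∂h/∂x = [(-0.02)·(-110) − (+0.08)·(-30)] / -2200 = -0.002091
∂h/∂y = [35·(+0.08) − 55·(-0.02)] / -2200 = -0.001773
Flow = −∇h = (+0.002091 east, +0.001773 north), which points northeast.

NE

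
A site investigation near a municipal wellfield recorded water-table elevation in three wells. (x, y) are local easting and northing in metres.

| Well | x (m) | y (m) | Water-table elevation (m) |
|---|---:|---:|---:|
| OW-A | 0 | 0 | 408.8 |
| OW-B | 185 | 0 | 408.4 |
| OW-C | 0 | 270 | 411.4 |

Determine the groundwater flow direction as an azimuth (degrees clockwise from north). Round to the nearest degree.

∂h/∂x = (408.4 − 408.8) / (185 − 0) = -0.002162
∂h/∂y = (411.4 − 408.8) / (270 − 0) = +0.009630
Flow direction (−∇h) has components (+0.002162 E, -0.009630 N).
Azimuth = atan2(E, N) = atan2(+0.002162, -0.009630) = 167.3° ≈ 167°.

167°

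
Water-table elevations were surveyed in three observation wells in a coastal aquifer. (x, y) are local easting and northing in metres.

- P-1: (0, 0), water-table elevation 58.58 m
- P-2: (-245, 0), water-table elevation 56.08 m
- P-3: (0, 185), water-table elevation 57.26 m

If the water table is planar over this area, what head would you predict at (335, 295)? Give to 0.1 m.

∂h/∂x = (56.08 − 58.58) / (-245 − 0) = +0.01020
∂h/∂y = (57.26 − 58.58) / (185 − 0) = -0.007135
h(335, 295) = 58.58 + (+0.01020)·(335) + (-0.007135)·(295) = 58.58 +3.418 -2.105 = 59.894 m.

59.9 m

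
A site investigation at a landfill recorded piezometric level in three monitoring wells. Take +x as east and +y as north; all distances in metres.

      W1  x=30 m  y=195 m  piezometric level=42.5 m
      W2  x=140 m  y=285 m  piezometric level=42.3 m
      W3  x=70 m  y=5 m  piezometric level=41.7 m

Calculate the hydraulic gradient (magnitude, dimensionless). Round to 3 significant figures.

With h = a·x + b·y + c and W1 as origin, the differences give:
  110·a + 90·b = -0.2
  40·a + (-190)·b = -0.8
Eliminate b (×(-190) and ×90, subtract): -24500·a = 110.00 → a = ∂h/∂x = -0.004490
Back-substitute: b = ∂h/∂y = +0.003265.
|∇h| = √(-0.004490² + 0.003265²) = 0.005552

0.00555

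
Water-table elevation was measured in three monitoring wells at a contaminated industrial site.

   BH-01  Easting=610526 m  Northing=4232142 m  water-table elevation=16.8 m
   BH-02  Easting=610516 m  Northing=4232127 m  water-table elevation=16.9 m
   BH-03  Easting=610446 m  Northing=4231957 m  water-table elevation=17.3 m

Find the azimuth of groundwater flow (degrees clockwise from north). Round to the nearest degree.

Taking BH-01 as reference: BH-02−BH-01 = (-10, -15, +0.1); BH-03−BH-01 = (-80, -185, +0.5).
Determinant of the coordinate differences = (-10)·(-185) − (-80)·(-15) = 650.
∂h/∂x = [(+0.1)·(-185) − (+0.5)·(-15)] / 650 = -0.01692
∂h/∂y = [(-10)·(+0.5) − (-80)·(+0.1)] / 650 = +0.004615
Flow direction (−∇h) has components (+0.01692 E, -0.004615 N).
Azimuth = atan2(E, N) = atan2(+0.01692, -0.004615) = 105.3° ≈ 105°.

105°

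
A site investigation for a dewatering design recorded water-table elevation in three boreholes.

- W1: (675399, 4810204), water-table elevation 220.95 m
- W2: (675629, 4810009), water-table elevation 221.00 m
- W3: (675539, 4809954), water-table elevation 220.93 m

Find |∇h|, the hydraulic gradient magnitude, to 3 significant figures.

With h = a·x + b·y + c and W1 as origin, the differences give:
  230·a + (-195)·b = +0.05
  140·a + (-250)·b = -0.02
Eliminate b (×(-250) and ×(-195), subtract): -30200·a = -16.400 → a = ∂h/∂x = +0.0005430
Back-substitute: b = ∂h/∂y = +0.0003841.
|∇h| = √(0.0005430² + 0.0003841²) = 0.0006651

0.000665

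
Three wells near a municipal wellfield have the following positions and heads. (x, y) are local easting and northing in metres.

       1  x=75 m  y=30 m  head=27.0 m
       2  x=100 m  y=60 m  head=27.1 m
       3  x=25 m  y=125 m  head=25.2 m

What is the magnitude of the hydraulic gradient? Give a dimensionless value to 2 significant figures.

0.019

Three-point gradient (reference 1): Δ to 2 = (25, 30, +0.1), Δ to 3 = (-50, 95, -1.8).
∂h/∂x = +0.01639, ∂h/∂y = -0.01032 (det = 3875).
|∇h| = √(0.01639² + -0.01032²) = 0.01937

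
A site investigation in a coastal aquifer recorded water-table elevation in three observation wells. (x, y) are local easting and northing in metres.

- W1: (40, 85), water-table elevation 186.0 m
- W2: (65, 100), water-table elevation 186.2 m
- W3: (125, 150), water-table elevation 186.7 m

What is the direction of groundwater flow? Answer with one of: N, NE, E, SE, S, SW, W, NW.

W

Taking W1 as reference: W2−W1 = (25, 15, +0.2); W3−W1 = (85, 65, +0.7).
Solve a·Δx + b·Δy = Δh: det = 25·65 − 85·15 = 350.
∂h/∂x = [(+0.2)·65 − (+0.7)·15] / 350 = +0.007143
∂h/∂y = [25·(+0.7) − 85·(+0.2)] / 350 = +0.001429
Flow = −∇h = (-0.007143 east, -0.001429 north), which points west.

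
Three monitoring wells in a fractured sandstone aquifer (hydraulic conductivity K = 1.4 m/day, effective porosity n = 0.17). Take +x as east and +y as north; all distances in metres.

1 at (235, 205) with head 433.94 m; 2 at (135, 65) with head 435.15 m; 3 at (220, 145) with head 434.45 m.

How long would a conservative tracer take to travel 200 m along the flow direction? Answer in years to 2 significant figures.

7.9 years

Taking 1 as reference: 2−1 = (-100, -140, +1.21); 3−1 = (-15, -60, +0.51).
Solve a·Δx + b·Δy = Δh: det = (-100)·(-60) − (-15)·(-140) = 3900.
∂h/∂x = [(+1.21)·(-60) − (+0.51)·(-140)] / 3900 = -0.0003077
∂h/∂y = [(-100)·(+0.51) − (-15)·(+1.21)] / 3900 = -0.008423
|∇h| = √(-0.0003077² + -0.008423²) = 0.008429
Seepage velocity v = K·i/n = 1.4 × 0.008429 / 0.17 = 0.06942 m/day.
t = 200 / 0.06942 = 2881 days = 7.89 years.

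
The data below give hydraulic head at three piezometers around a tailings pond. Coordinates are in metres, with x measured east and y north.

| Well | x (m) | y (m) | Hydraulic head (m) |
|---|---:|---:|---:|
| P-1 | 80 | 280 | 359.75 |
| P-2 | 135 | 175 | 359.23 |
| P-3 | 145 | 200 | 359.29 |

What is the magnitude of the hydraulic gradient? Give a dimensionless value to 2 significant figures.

Differences from P-1: to P-2 (Δx, Δy, Δh) = (55, -105, -0.52); to P-3 = (65, -80, -0.46).
Solve a·Δx + b·Δy = Δh: det = 55·(-80) − 65·(-105) = 2425.
∂h/∂x = [(-0.52)·(-80) − (-0.46)·(-105)] / 2425 = -0.002763
∂h/∂y = [55·(-0.46) − 65·(-0.52)] / 2425 = +0.003505
|∇h| = √(-0.002763² + 0.003505²) = 0.004463

0.0045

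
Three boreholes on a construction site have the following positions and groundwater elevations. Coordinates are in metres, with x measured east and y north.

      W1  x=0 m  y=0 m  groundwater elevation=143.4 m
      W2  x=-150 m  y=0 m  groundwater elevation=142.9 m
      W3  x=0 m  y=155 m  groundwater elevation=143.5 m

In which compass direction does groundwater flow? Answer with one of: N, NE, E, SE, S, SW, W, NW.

W

∂h/∂x = (142.9 − 143.4) / (-150 − 0) = +0.003333
∂h/∂y = (143.5 − 143.4) / (155 − 0) = +0.0006452
Flow = −∇h = (-0.003333 east, -0.0006452 north), which points west.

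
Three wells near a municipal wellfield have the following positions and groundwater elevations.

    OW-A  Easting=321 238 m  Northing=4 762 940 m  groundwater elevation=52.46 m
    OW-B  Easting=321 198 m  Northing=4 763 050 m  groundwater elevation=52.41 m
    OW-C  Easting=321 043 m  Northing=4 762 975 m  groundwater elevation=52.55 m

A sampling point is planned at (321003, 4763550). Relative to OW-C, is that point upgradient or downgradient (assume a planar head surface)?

downgradient

Taking OW-A as reference: OW-B−OW-A = (-40, 110, -0.05); OW-C−OW-A = (-195, 35, +0.09).
Solve a·Δx + b·Δy = Δh: det = (-40)·35 − (-195)·110 = 20050.
∂h/∂x = [(-0.05)·35 − (+0.09)·110] / 20050 = -0.0005810
∂h/∂y = [(-40)·(+0.09) − (-195)·(-0.05)] / 20050 = -0.0006658
Head at (321003, 4763550) = 52.46 + (-0.0005810)·(-235) + (-0.0006658)·(610) = 52.19 m.
That is lower than the 52.55 m at OW-C, so the point is downgradient.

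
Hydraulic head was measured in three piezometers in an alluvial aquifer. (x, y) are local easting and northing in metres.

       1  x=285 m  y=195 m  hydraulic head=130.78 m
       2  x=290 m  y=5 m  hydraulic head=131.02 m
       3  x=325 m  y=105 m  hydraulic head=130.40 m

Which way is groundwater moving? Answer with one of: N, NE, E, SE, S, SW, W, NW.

E

Taking 1 as reference: 2−1 = (5, -190, +0.24); 3−1 = (40, -90, -0.38).
Solve a·Δx + b·Δy = Δh: det = 5·(-90) − 40·(-190) = 7150.
∂h/∂x = [(+0.24)·(-90) − (-0.38)·(-190)] / 7150 = -0.01312
∂h/∂y = [5·(-0.38) − 40·(+0.24)] / 7150 = -0.001608
Flow = −∇h = (+0.01312 east, +0.001608 north), which points east.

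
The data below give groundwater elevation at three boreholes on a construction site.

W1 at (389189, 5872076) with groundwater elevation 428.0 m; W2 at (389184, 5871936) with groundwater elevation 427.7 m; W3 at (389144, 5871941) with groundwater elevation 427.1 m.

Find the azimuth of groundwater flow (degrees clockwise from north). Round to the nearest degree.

Differences from W1: to W2 (Δx, Δy, Δh) = (-5, -140, -0.3); to W3 = (-45, -135, -0.9).
Determinant of the coordinate differences = (-5)·(-135) − (-45)·(-140) = -5625.
∂h/∂x = [(-0.3)·(-135) − (-0.9)·(-140)] / -5625 = +0.01520
∂h/∂y = [(-5)·(-0.9) − (-45)·(-0.3)] / -5625 = +0.001600
Flow direction (−∇h) has components (-0.01520 E, -0.001600 N).
Azimuth = atan2(E, N) = atan2(-0.01520, -0.001600) = 264.0° ≈ 264°.

264°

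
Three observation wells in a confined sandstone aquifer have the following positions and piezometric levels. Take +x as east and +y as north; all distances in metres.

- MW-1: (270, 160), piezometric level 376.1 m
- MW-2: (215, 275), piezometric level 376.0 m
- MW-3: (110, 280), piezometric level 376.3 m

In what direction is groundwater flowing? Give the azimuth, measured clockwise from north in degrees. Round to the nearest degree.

With h = a·x + b·y + c and MW-1 as origin, the differences give:
  (-55)·a + 115·b = -0.1
  (-160)·a + 120·b = +0.2
Eliminate b (×120 and ×115, subtract): 11800·a = -35.00 → a = ∂h/∂x = -0.002966
Back-substitute: b = ∂h/∂y = -0.002288.
Flow direction (−∇h) has components (+0.002966 E, +0.002288 N).
Azimuth = atan2(E, N) = atan2(+0.002966, +0.002288) = 52.4° ≈ 052°.

052°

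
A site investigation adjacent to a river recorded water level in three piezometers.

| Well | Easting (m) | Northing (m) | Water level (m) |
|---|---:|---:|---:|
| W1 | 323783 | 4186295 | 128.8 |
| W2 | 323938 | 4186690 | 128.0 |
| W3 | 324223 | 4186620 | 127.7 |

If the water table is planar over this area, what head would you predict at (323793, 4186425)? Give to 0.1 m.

128.6 m

With h = a·x + b·y + c and W1 as origin, the differences give:
  155·a + 395·b = -0.8
  440·a + 325·b = -1.1
Eliminate b (×325 and ×395, subtract): -123425·a = 174.50 → a = ∂h/∂x = -0.001414
Back-substitute: b = ∂h/∂y = -0.001471.
h(323793, 4186425) = 128.8 + (-0.001414)·(10) + (-0.001471)·(130) = 128.8 -0.014 -0.191 = 128.595 m.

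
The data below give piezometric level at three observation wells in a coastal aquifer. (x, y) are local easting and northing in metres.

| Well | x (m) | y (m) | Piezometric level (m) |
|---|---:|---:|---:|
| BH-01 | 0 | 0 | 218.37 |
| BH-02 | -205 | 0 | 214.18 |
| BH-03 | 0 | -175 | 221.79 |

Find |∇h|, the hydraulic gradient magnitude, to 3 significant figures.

∂h/∂x = (214.18 − 218.37) / (-205 − 0) = +0.02044
∂h/∂y = (221.79 − 218.37) / (-175 − 0) = -0.01954
|∇h| = √(0.02044² + -0.01954²) = 0.02828

0.0283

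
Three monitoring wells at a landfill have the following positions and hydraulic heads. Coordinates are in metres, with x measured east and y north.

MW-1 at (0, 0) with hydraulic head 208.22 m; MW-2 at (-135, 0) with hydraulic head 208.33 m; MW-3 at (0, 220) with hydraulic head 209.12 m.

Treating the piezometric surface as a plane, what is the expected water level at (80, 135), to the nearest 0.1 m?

∂h/∂x = (208.33 − 208.22) / (-135 − 0) = -0.0008148
∂h/∂y = (209.12 − 208.22) / (220 − 0) = +0.004091
h(80, 135) = 208.22 + (-0.0008148)·(80) + (+0.004091)·(135) = 208.22 -0.065 +0.552 = 208.707 m.

208.7 m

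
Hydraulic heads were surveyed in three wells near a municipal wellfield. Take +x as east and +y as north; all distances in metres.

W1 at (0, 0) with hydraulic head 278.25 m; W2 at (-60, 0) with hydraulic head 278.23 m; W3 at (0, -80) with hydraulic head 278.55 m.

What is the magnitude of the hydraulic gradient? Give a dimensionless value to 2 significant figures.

0.0038

∂h/∂x = (278.23 − 278.25) / (-60 − 0) = +0.0003333
∂h/∂y = (278.55 − 278.25) / (-80 − 0) = -0.003750
|∇h| = √(0.0003333² + -0.003750²) = 0.003765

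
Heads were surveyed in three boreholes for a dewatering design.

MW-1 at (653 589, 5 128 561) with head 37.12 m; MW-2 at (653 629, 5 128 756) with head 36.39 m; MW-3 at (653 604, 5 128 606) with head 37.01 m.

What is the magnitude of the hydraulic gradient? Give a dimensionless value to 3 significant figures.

Differences from MW-1: to MW-2 (Δx, Δy, Δh) = (40, 195, -0.73); to MW-3 = (15, 45, -0.11).
Solve a·Δx + b·Δy = Δh: det = 40·45 − 15·195 = -1125.
∂h/∂x = [(-0.73)·45 − (-0.11)·195] / -1125 = +0.01013
∂h/∂y = [40·(-0.11) − 15·(-0.73)] / -1125 = -0.005822
|∇h| = √(0.01013² + -0.005822²) = 0.01168

0.0117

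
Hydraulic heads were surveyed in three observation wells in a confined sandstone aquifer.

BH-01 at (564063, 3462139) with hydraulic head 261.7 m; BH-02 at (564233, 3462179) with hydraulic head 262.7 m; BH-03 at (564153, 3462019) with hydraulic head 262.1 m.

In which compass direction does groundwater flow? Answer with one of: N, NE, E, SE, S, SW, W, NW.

Three-point gradient (reference BH-01): Δ to BH-02 = (170, 40, +1.0), Δ to BH-03 = (90, -120, +0.4).
∂h/∂x = +0.005667, ∂h/∂y = +0.0009167 (det = -24000).
Flow = −∇h = (-0.005667 east, -0.0009167 north), which points west.

W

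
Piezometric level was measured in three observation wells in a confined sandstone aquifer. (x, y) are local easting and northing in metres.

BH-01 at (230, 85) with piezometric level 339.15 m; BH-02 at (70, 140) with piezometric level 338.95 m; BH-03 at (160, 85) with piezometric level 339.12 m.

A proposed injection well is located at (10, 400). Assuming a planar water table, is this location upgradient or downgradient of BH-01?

downgradient

With h = a·x + b·y + c and BH-01 as origin, the differences give:
  (-160)·a + 55·b = -0.20
  (-70)·a + 0·b = -0.03
Eliminate b (×0 and ×55, subtract): 3850·a = 1.650 → a = ∂h/∂x = +0.0004286
Back-substitute: b = ∂h/∂y = -0.002390.
Head at (10, 400) = 339.15 + (+0.0004286)·(-220) + (-0.002390)·(315) = 338.30 m.
That is lower than the 339.15 m at BH-01, so the point is downgradient.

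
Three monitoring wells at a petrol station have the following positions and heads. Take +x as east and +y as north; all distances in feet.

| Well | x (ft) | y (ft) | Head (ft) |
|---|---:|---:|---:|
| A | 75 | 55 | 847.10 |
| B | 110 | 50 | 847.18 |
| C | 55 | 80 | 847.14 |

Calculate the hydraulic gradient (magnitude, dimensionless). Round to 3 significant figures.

0.00480

Taking A as reference: B−A = (35, -5, +0.08); C−A = (-20, 25, +0.04).
Solve a·Δx + b·Δy = Δh: det = 35·25 − (-20)·(-5) = 775.
∂h/∂x = [(+0.08)·25 − (+0.04)·(-5)] / 775 = +0.002839
∂h/∂y = [35·(+0.04) − (-20)·(+0.08)] / 775 = +0.003871
|∇h| = √(0.002839² + 0.003871²) = 0.0048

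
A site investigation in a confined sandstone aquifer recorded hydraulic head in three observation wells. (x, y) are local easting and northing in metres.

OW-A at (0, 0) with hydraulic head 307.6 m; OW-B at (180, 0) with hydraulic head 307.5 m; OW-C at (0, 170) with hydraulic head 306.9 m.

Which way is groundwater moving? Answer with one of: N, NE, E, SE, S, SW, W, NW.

∂h/∂x = (307.5 − 307.6) / (180 − 0) = -0.0005556
∂h/∂y = (306.9 − 307.6) / (170 − 0) = -0.004118
Flow = −∇h = (+0.0005556 east, +0.004118 north), which points north.

N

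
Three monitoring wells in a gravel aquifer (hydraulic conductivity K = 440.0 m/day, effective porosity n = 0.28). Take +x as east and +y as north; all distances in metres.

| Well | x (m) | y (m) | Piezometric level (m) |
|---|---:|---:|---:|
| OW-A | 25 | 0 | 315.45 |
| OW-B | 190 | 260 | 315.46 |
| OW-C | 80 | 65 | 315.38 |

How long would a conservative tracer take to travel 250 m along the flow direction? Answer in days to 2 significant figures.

Differences from OW-A: to OW-B (Δx, Δy, Δh) = (165, 260, +0.01); to OW-C = (55, 65, -0.07).
Determinant of the coordinate differences = 165·65 − 55·260 = -3575.
∂h/∂x = [(+0.01)·65 − (-0.07)·260] / -3575 = -0.005273
∂h/∂y = [165·(-0.07) − 55·(+0.01)] / -3575 = +0.003385
|∇h| = √(-0.005273² + 0.003385²) = 0.006266
Seepage velocity v = K·i/n = 440.0 × 0.006266 / 0.28 = 9.847 m/day.
t = 250 / 9.847 = 25.39 days.

25 days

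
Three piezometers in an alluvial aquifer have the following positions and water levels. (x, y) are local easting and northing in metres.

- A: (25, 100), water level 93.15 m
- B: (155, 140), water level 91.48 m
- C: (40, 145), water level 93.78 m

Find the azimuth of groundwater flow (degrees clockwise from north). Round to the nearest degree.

137°

With h = a·x + b·y + c and A as origin, the differences give:
  130·a + 40·b = -1.67
  15·a + 45·b = +0.63
Eliminate b (×45 and ×40, subtract): 5250·a = -100.350 → a = ∂h/∂x = -0.01911
Back-substitute: b = ∂h/∂y = +0.02037.
Flow direction (−∇h) has components (+0.01911 E, -0.02037 N).
Azimuth = atan2(E, N) = atan2(+0.01911, -0.02037) = 136.8° ≈ 137°.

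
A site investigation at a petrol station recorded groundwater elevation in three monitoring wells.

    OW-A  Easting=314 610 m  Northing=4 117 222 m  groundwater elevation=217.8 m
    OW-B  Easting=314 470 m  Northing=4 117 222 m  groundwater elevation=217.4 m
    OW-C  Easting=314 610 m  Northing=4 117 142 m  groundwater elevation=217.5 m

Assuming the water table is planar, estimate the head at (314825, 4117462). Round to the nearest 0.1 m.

∂h/∂x = (217.4 − 217.8) / (314470 − 314610) = +0.002857
∂h/∂y = (217.5 − 217.8) / (4117142 − 4117222) = +0.003750
h(314825, 4117462) = 217.8 + (+0.002857)·(215) + (+0.003750)·(240) = 217.8 +0.614 +0.900 = 219.314 m.

219.3 m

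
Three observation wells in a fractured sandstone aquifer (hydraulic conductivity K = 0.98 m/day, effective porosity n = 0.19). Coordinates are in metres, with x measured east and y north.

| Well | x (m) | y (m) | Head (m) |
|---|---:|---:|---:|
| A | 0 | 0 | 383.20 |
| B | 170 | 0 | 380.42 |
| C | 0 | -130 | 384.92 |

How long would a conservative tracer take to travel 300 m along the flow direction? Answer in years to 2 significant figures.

∂h/∂x = (380.42 − 383.20) / (170 − 0) = -0.01635
∂h/∂y = (384.92 − 383.20) / (-130 − 0) = -0.01323
|∇h| = √(-0.01635² + -0.01323²) = 0.02103
Seepage velocity v = K·i/n = 0.98 × 0.02103 / 0.19 = 0.1085 m/day.
t = 300 / 0.1085 = 2765 days = 7.57 years.

7.6 years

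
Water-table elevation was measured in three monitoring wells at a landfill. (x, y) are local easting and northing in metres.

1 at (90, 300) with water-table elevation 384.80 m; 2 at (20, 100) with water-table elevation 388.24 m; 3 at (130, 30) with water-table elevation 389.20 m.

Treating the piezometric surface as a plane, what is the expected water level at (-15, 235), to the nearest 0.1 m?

Taking 1 as reference: 2−1 = (-70, -200, +3.44); 3−1 = (40, -270, +4.40).
Solve a·Δx + b·Δy = Δh: det = (-70)·(-270) − 40·(-200) = 26900.
∂h/∂x = [(+3.44)·(-270) − (+4.40)·(-200)] / 26900 = -0.001814
∂h/∂y = [(-70)·(+4.40) − 40·(+3.44)] / 26900 = -0.01657
h(-15, 235) = 384.80 + (-0.001814)·(-105) + (-0.01657)·(-65) = 384.80 +0.190 +1.077 = 386.067 m.

386.1 m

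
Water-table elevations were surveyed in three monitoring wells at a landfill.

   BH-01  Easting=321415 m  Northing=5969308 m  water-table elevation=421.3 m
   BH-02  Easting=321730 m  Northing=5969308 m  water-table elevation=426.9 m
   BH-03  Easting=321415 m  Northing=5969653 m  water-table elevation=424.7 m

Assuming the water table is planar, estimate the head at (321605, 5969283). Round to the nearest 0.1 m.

424.4 m

∂h/∂x = (426.9 − 421.3) / (321730 − 321415) = +0.01778
∂h/∂y = (424.7 − 421.3) / (5969653 − 5969308) = +0.009855
h(321605, 5969283) = 421.3 + (+0.01778)·(190) + (+0.009855)·(-25) = 421.3 +3.378 -0.246 = 424.431 m.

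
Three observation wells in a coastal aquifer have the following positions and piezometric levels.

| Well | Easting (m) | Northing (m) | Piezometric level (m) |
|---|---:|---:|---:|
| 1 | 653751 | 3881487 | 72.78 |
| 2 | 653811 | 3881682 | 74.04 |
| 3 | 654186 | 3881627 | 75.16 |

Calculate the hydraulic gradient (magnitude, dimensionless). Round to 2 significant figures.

0.0065

Differences from 1: to 2 (Δx, Δy, Δh) = (60, 195, +1.26); to 3 = (435, 140, +2.38).
Determinant of the coordinate differences = 60·140 − 435·195 = -76425.
∂h/∂x = [(+1.26)·140 − (+2.38)·195] / -76425 = +0.003764
∂h/∂y = [60·(+2.38) − 435·(+1.26)] / -76425 = +0.005303
|∇h| = √(0.003764² + 0.005303²) = 0.006503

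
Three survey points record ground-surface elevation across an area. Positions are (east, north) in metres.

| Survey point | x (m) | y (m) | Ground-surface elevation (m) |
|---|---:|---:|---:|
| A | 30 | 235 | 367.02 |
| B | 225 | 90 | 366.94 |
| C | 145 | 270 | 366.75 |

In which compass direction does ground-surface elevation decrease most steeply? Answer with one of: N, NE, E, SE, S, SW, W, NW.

NE

Differences from A: to B (Δx, Δy, Δh) = (195, -145, -0.08); to C = (115, 35, -0.27).
Determinant of the coordinate differences = 195·35 − 115·(-145) = 23500.
∂z/∂x = [(-0.08)·35 − (-0.27)·(-145)] / 23500 = -0.001785
∂z/∂y = [195·(-0.27) − 115·(-0.08)] / 23500 = -0.001849
Steepest decrease is along −∇f = (+0.001785 E, +0.001849 N) → northeast.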